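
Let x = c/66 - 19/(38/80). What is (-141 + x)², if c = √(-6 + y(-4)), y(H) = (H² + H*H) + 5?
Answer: (11946 - √31)²/4356 ≈ 32730.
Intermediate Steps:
y(H) = 5 + 2*H² (y(H) = (H² + H²) + 5 = 2*H² + 5 = 5 + 2*H²)
c = √31 (c = √(-6 + (5 + 2*(-4)²)) = √(-6 + (5 + 2*16)) = √(-6 + (5 + 32)) = √(-6 + 37) = √31 ≈ 5.5678)
x = -40 + √31/66 (x = √31/66 - 19/(38/80) = √31*(1/66) - 19/(38*(1/80)) = √31/66 - 19/19/40 = √31/66 - 19*40/19 = √31/66 - 40 = -40 + √31/66 ≈ -39.916)
(-141 + x)² = (-141 + (-40 + √31/66))² = (-181 + √31/66)²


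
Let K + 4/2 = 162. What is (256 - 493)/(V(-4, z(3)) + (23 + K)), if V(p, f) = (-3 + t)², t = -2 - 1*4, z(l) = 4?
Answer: -79/88 ≈ -0.89773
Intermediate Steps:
K = 160 (K = -2 + 162 = 160)
t = -6 (t = -2 - 4 = -6)
V(p, f) = 81 (V(p, f) = (-3 - 6)² = (-9)² = 81)
(256 - 493)/(V(-4, z(3)) + (23 + K)) = (256 - 493)/(81 + (23 + 160)) = -237/(81 + 183) = -237/264 = -237*1/264 = -79/88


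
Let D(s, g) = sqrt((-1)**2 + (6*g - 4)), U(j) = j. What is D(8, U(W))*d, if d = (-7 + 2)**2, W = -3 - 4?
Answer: 75*I*sqrt(5) ≈ 167.71*I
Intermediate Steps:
W = -7
d = 25 (d = (-5)**2 = 25)
D(s, g) = sqrt(-3 + 6*g) (D(s, g) = sqrt(1 + (-4 + 6*g)) = sqrt(-3 + 6*g))
D(8, U(W))*d = sqrt(-3 + 6*(-7))*25 = sqrt(-3 - 42)*25 = sqrt(-45)*25 = (3*I*sqrt(5))*25 = 75*I*sqrt(5)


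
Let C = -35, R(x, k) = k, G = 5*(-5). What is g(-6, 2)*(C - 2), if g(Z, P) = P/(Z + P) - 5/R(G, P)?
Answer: 111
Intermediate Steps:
G = -25
g(Z, P) = -5/P + P/(P + Z) (g(Z, P) = P/(Z + P) - 5/P = P/(P + Z) - 5/P = -5/P + P/(P + Z))
g(-6, 2)*(C - 2) = ((2**2 - 5*2 - 5*(-6))/(2*(2 - 6)))*(-35 - 2) = ((1/2)*(4 - 10 + 30)/(-4))*(-37) = ((1/2)*(-1/4)*24)*(-37) = -3*(-37) = 111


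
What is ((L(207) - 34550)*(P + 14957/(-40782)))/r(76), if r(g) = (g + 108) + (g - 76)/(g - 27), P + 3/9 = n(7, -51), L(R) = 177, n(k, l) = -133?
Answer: 62473580587/2501296 ≈ 24977.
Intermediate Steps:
P = -400/3 (P = -⅓ - 133 = -400/3 ≈ -133.33)
r(g) = 108 + g + (-76 + g)/(-27 + g) (r(g) = (108 + g) + (-76 + g)/(-27 + g) = 108 + g + (-76 + g)/(-27 + g))
((L(207) - 34550)*(P + 14957/(-40782)))/r(76) = ((177 - 34550)*(-400/3 + 14957/(-40782)))/(((-2992 + 76² + 82*76)/(-27 + 76))) = (-34373*(-400/3 + 14957*(-1/40782)))/(((-2992 + 5776 + 6232)/49)) = (-34373*(-400/3 - 14957/40782))/(((1/49)*9016)) = -34373*(-1817519/13594)/184 = (62473580587/13594)*(1/184) = 62473580587/2501296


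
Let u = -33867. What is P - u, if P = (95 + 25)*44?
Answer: 39147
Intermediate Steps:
P = 5280 (P = 120*44 = 5280)
P - u = 5280 - 1*(-33867) = 5280 + 33867 = 39147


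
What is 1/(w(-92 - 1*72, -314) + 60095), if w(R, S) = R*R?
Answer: 1/86991 ≈ 1.1495e-5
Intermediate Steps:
w(R, S) = R**2
1/(w(-92 - 1*72, -314) + 60095) = 1/((-92 - 1*72)**2 + 60095) = 1/((-92 - 72)**2 + 60095) = 1/((-164)**2 + 60095) = 1/(26896 + 60095) = 1/86991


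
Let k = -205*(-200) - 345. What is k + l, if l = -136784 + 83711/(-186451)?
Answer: -17923431890/186451 ≈ -96130.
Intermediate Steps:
l = -25503597295/186451 (l = -136784 + 83711*(-1/186451) = -136784 - 83711/186451 = -25503597295/186451 ≈ -1.3678e+5)
k = 40655 (k = 41000 - 345 = 40655)
k + l = 40655 - 25503597295/186451 = -17923431890/186451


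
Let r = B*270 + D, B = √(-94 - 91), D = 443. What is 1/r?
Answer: 443/13682749 - 270*I*√185/13682749 ≈ 3.2377e-5 - 0.0002684*I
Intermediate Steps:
B = I*√185 (B = √(-185) = I*√185 ≈ 13.601*I)
r = 443 + 270*I*√185 (r = (I*√185)*270 + 443 = 270*I*√185 + 443 = 443 + 270*I*√185 ≈ 443.0 + 3672.4*I)
1/r = 1/(443 + 270*I*√185)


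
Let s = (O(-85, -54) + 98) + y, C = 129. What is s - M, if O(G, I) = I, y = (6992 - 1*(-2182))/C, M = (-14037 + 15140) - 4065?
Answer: 132316/43 ≈ 3077.1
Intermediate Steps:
M = -2962 (M = 1103 - 4065 = -2962)
y = 3058/43 (y = (6992 - 1*(-2182))/129 = (6992 + 2182)*(1/129) = 9174*(1/129) = 3058/43 ≈ 71.116)
s = 4950/43 (s = (-54 + 98) + 3058/43 = 44 + 3058/43 = 4950/43 ≈ 115.12)
s - M = 4950/43 - 1*(-2962) = 4950/43 + 2962 = 132316/43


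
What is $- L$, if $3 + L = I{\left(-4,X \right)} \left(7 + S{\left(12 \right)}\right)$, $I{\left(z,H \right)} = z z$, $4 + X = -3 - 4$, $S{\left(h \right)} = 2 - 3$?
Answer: $-93$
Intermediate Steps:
$S{\left(h \right)} = -1$
$X = -11$ ($X = -4 - 7 = -11$)
$I{\left(z,H \right)} = z^{2}$
$L = 93$ ($L = -3 + \left(-4\right)^{2} \left(7 - 1\right) = -3 + 16 \cdot 6 = -3 + 96 = 93$)
$- L = \left(-1\right) 93 = -93$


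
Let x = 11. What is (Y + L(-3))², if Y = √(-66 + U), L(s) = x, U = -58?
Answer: -3 + 44*I*√31 ≈ -3.0 + 244.98*I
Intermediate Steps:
L(s) = 11
Y = 2*I*√31 (Y = √(-66 - 58) = √(-124) = 2*I*√31 ≈ 11.136*I)
(Y + L(-3))² = (2*I*√31 + 11)² = (11 + 2*I*√31)²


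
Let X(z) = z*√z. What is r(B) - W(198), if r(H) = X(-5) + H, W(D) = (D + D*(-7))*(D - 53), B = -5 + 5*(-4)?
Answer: 172235 - 5*I*√5 ≈ 1.7224e+5 - 11.18*I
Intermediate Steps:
B = -25 (B = -5 - 20 = -25)
X(z) = z^(3/2)
W(D) = -6*D*(-53 + D) (W(D) = (D - 7*D)*(-53 + D) = (-6*D)*(-53 + D) = -6*D*(-53 + D))
r(H) = H - 5*I*√5 (r(H) = (-5)^(3/2) + H = -5*I*√5 + H = H - 5*I*√5)
r(B) - W(198) = (-25 - 5*I*√5) - 6*198*(53 - 1*198) = (-25 - 5*I*√5) - 6*198*(53 - 198) = (-25 - 5*I*√5) - 6*198*(-145) = (-25 - 5*I*√5) - 1*(-172260) = (-25 - 5*I*√5) + 172260 = 172235 - 5*I*√5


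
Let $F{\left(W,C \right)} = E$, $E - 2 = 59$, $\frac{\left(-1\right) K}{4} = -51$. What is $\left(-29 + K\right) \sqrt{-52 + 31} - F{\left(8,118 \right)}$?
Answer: $-61 + 175 i \sqrt{21} \approx -61.0 + 801.95 i$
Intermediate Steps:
$K = 204$ ($K = \left(-4\right) \left(-51\right) = 204$)
$E = 61$ ($E = 2 + 59 = 61$)
$F{\left(W,C \right)} = 61$
$\left(-29 + K\right) \sqrt{-52 + 31} - F{\left(8,118 \right)} = \left(-29 + 204\right) \sqrt{-52 + 31} - 61 = 175 \sqrt{-21} - 61 = 175 i \sqrt{21} - 61 = -61 + 175 i \sqrt{21}$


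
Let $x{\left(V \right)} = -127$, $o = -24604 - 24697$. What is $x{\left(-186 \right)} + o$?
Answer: $-49428$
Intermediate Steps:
$o = -49301$ ($o = -24604 - 24697 = -49301$)
$x{\left(-186 \right)} + o = -127 - 49301 = -49428$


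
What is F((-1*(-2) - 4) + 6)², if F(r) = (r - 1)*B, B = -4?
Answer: 144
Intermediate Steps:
F(r) = 4 - 4*r (F(r) = (r - 1)*(-4) = (-1 + r)*(-4) = 4 - 4*r)
F((-1*(-2) - 4) + 6)² = (4 - 4*((-1*(-2) - 4) + 6))² = (4 - 4*((2 - 4) + 6))² = (4 - 4*(-2 + 6))² = (4 - 4*4)² = (4 - 16)² = (-12)² = 144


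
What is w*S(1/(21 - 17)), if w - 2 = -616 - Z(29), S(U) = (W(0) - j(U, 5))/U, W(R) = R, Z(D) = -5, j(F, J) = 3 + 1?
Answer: 9744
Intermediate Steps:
j(F, J) = 4
S(U) = -4/U (S(U) = (0 - 1*4)/U = (0 - 4)/U = -4/U)
w = -609 (w = 2 + (-616 - 1*(-5)) = 2 + (-616 + 5) = 2 - 611 = -609)
w*S(1/(21 - 17)) = -(-2436)/(1/(21 - 17)) = -(-2436)/(1/4) = -(-2436)/1/4 = -(-2436)*4 = -609*(-16) = 9744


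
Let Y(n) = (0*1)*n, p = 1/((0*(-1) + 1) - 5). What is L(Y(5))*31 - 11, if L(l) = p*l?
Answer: -11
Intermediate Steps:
p = -¼ (p = 1/((0 + 1) - 5) = 1/(1 - 5) = 1/(-4) = -¼ ≈ -0.25000)
Y(n) = 0 (Y(n) = 0*n = 0)
L(l) = -l/4
L(Y(5))*31 - 11 = -¼*0*31 - 11 = 0*31 - 11 = 0 - 11 = -11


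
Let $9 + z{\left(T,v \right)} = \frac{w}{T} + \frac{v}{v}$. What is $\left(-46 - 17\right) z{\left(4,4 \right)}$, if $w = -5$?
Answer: $\frac{2331}{4} \approx 582.75$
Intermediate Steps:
$z{\left(T,v \right)} = -8 - \frac{5}{T}$ ($z{\left(T,v \right)} = -9 + \left(- \frac{5}{T} + \frac{v}{v}\right) = -9 + \left(- \frac{5}{T} + 1\right) = -9 + \left(1 - \frac{5}{T}\right) = -8 - \frac{5}{T}$)
$\left(-46 - 17\right) z{\left(4,4 \right)} = \left(-46 - 17\right) \left(-8 - \frac{5}{4}\right) = - 63 \left(-8 - \frac{5}{4}\right) = \left(-63\right) \left(- \frac{37}{4}\right) = \frac{2331}{4}$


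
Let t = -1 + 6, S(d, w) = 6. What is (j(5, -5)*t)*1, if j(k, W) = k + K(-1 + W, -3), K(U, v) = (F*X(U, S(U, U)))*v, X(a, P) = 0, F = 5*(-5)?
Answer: 25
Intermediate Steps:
F = -25
K(U, v) = 0 (K(U, v) = (-25*0)*v = 0*v = 0)
t = 5
j(k, W) = k (j(k, W) = k + 0 = k)
(j(5, -5)*t)*1 = (5*5)*1 = 25*1 = 25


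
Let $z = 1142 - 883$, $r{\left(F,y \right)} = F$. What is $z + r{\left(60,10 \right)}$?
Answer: $319$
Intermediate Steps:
$z = 259$
$z + r{\left(60,10 \right)} = 259 + 60 = 319$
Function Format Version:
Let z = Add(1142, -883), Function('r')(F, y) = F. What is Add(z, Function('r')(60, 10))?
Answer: 319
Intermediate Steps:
z = 259
Add(z, Function('r')(60, 10)) = Add(259, 60) = 319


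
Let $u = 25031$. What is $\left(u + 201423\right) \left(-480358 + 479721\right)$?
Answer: $-144251198$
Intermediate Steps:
$\left(u + 201423\right) \left(-480358 + 479721\right) = \left(25031 + 201423\right) \left(-480358 + 479721\right) = 226454 \left(-637\right) = -144251198$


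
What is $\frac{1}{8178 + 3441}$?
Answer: $\frac{1}{11619} \approx 8.6066 \cdot 10^{-5}$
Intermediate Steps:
$\frac{1}{8178 + 3441} = \frac{1}{11619}$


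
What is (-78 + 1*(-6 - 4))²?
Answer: 7744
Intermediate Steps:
(-78 + 1*(-6 - 4))² = (-78 + 1*(-10))² = (-78 - 10)² = (-88)² = 7744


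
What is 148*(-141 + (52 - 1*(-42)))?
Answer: -6956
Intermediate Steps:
148*(-141 + (52 - 1*(-42))) = 148*(-141 + (52 + 42)) = 148*(-141 + 94) = 148*(-47) = -6956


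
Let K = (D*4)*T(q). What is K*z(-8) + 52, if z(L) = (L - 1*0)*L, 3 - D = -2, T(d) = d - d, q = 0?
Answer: 52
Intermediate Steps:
T(d) = 0
D = 5 (D = 3 - 1*(-2) = 3 + 2 = 5)
z(L) = L**2 (z(L) = (L + 0)*L = L*L = L**2)
K = 0 (K = (5*4)*0 = 20*0 = 0)
K*z(-8) + 52 = 0*(-8)**2 + 52 = 0*64 + 52 = 0 + 52 = 52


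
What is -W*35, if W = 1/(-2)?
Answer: 35/2 ≈ 17.500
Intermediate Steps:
W = -½ ≈ -0.50000
-W*35 = -1*(-½)*35 = (½)*35 = 35/2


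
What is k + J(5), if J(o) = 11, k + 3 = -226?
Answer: -218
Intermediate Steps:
k = -229 (k = -3 - 226 = -229)
k + J(5) = -229 + 11 = -218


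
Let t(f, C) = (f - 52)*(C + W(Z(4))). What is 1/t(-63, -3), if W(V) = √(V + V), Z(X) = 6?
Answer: -1/115 - 2*√3/345 ≈ -0.018737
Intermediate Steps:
W(V) = √2*√V (W(V) = √(2*V) = √2*√V)
t(f, C) = (-52 + f)*(C + 2*√3) (t(f, C) = (f - 52)*(C + √2*√6) = (-52 + f)*(C + 2*√3))
1/t(-63, -3) = 1/(-104*√3 - 52*(-3) - 3*(-63) + 2*(-63)*√3) = 1/(-104*√3 + 156 + 189 - 126*√3) = 1/(345 - 230*√3)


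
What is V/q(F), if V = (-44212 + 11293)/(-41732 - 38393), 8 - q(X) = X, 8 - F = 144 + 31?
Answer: 32919/14021875 ≈ 0.0023477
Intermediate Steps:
F = -167 (F = 8 - (144 + 31) = 8 - 1*175 = 8 - 175 = -167)
q(X) = 8 - X
V = 32919/80125 (V = -32919/(-80125) = -32919*(-1/80125) = 32919/80125 ≈ 0.41085)
V/q(F) = 32919/(80125*(8 - 1*(-167))) = 32919/(80125*(8 + 167)) = (32919/80125)/175 = (32919/80125)*(1/175) = 32919/14021875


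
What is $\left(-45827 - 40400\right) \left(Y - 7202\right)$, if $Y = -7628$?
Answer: $1278746410$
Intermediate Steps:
$\left(-45827 - 40400\right) \left(Y - 7202\right) = \left(-45827 - 40400\right) \left(-7628 - 7202\right) = \left(-86227\right) \left(-14830\right) = 1278746410$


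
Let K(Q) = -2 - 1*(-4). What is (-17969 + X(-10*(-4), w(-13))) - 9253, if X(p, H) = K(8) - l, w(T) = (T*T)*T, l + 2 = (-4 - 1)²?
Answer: -27243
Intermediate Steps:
l = 23 (l = -2 + (-4 - 1)² = -2 + (-5)² = -2 + 25 = 23)
w(T) = T³ (w(T) = T²*T = T³)
K(Q) = 2 (K(Q) = -2 + 4 = 2)
X(p, H) = -21 (X(p, H) = 2 - 1*23 = 2 - 23 = -21)
(-17969 + X(-10*(-4), w(-13))) - 9253 = (-17969 - 21) - 9253 = -17990 - 9253 = -27243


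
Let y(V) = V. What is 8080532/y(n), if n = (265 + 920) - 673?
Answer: 2020133/128 ≈ 15782.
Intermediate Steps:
n = 512 (n = 1185 - 673 = 512)
8080532/y(n) = 8080532/512 = 8080532*(1/512) = 2020133/128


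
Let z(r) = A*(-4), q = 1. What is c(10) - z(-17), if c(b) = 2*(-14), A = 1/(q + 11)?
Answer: -83/3 ≈ -27.667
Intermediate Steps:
A = 1/12 (A = 1/(1 + 11) = 1/12 ≈ 0.083333)
z(r) = -⅓ (z(r) = (1/12)*(-4) = -⅓)
c(b) = -28
c(10) - z(-17) = -28 - 1*(-⅓) = -28 + ⅓ = -83/3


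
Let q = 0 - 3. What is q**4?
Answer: 81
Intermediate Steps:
q = -3
q**4 = (-3)**4 = 81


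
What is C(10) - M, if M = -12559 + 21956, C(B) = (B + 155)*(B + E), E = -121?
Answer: -27712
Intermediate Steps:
C(B) = (-121 + B)*(155 + B) (C(B) = (B + 155)*(B - 121) = (155 + B)*(-121 + B) = (-121 + B)*(155 + B))
M = 9397
C(10) - M = (-18755 + 10**2 + 34*10) - 1*9397 = (-18755 + 100 + 340) - 9397 = -18315 - 9397 = -27712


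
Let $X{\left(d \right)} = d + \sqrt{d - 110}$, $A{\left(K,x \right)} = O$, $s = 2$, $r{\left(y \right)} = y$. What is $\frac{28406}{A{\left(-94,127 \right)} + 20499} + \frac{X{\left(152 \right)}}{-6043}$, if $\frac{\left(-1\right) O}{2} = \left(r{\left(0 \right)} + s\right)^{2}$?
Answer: $\frac{168542826}{123827113} - \frac{\sqrt{42}}{6043} \approx 1.36$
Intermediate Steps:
$O = -8$ ($O = - 2 \left(0 + 2\right)^{2} = - 2 \cdot 2^{2} = \left(-2\right) 4 = -8$)
$A{\left(K,x \right)} = -8$
$X{\left(d \right)} = d + \sqrt{-110 + d}$
$\frac{28406}{A{\left(-94,127 \right)} + 20499} + \frac{X{\left(152 \right)}}{-6043} = \frac{28406}{-8 + 20499} + \frac{152 + \sqrt{-110 + 152}}{-6043} = \frac{28406}{20491} + \left(152 + \sqrt{42}\right) \left(- \frac{1}{6043}\right) = 28406 \cdot \frac{1}{20491} - \left(\frac{152}{6043} + \frac{\sqrt{42}}{6043}\right) = \frac{28406}{20491} - \left(\frac{152}{6043} + \frac{\sqrt{42}}{6043}\right) = \frac{168542826}{123827113} - \frac{\sqrt{42}}{6043}$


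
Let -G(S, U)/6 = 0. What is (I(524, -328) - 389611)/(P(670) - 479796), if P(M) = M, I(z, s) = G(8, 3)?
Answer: 389611/479126 ≈ 0.81317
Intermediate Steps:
G(S, U) = 0 (G(S, U) = -6*0 = 0)
I(z, s) = 0
(I(524, -328) - 389611)/(P(670) - 479796) = (0 - 389611)/(670 - 479796) = -389611/(-479126) = -389611*(-1/479126) = 389611/479126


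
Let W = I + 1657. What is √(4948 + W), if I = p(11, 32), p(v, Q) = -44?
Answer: 81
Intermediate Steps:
I = -44
W = 1613 (W = -44 + 1657 = 1613)
√(4948 + W) = √(4948 + 1613) = √6561 = 81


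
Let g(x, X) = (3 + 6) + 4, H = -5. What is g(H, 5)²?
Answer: 169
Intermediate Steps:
g(x, X) = 13 (g(x, X) = 9 + 4 = 13)
g(H, 5)² = 13² = 169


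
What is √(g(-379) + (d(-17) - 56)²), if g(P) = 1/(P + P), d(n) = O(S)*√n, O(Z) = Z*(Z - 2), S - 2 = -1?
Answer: √(1792064358 + 64351168*I*√17)/758 ≈ 56.0 + 4.1231*I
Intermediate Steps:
S = 1 (S = 2 - 1 = 1)
O(Z) = Z*(-2 + Z)
d(n) = -√n (d(n) = (1*(-2 + 1))*√n = (1*(-1))*√n = -√n)
g(P) = 1/(2*P)
√(g(-379) + (d(-17) - 56)²) = √((½)/(-379) + (-√(-17) - 56)²) = √((½)*(-1/379) + (-I*√17 - 56)²) = √(-1/758 + (-I*√17 - 56)²) = √(-1/758 + (-56 - I*√17)²)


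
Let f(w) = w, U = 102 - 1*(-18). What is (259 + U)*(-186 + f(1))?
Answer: -70115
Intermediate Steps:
U = 120 (U = 102 + 18 = 120)
(259 + U)*(-186 + f(1)) = (259 + 120)*(-186 + 1) = 379*(-185) = -70115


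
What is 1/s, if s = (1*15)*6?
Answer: 1/90 ≈ 0.011111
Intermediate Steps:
s = 90 (s = 15*6 = 90)
1/s = 1/90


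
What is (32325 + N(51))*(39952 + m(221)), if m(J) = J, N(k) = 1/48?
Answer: 20777488991/16 ≈ 1.2986e+9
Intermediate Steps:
N(k) = 1/48
(32325 + N(51))*(39952 + m(221)) = (32325 + 1/48)*(39952 + 221) = (1551601/48)*40173 = 20777488991/16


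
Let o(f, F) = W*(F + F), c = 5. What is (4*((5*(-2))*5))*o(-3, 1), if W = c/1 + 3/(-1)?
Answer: -800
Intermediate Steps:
W = 2 (W = 5/1 + 3/(-1) = 5*1 + 3*(-1) = 5 - 3 = 2)
o(f, F) = 4*F (o(f, F) = 2*(F + F) = 2*(2*F) = 4*F)
(4*((5*(-2))*5))*o(-3, 1) = (4*((5*(-2))*5))*(4*1) = (4*(-10*5))*4 = (4*(-50))*4 = -200*4 = -800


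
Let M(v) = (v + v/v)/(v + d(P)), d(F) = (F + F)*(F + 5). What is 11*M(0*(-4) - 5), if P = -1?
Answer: 44/13 ≈ 3.3846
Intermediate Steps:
d(F) = 2*F*(5 + F) (d(F) = (2*F)*(5 + F) = 2*F*(5 + F))
M(v) = (1 + v)/(-8 + v) (M(v) = (v + v/v)/(v + 2*(-1)*(5 - 1)) = (v + 1)/(v + 2*(-1)*4) = (1 + v)/(v - 8) = (1 + v)/(-8 + v))
11*M(0*(-4) - 5) = 11*((1 + (0*(-4) - 5))/(-8 + (0*(-4) - 5))) = 11*((1 + (0 - 5))/(-8 + (0 - 5))) = 11*((1 - 5)/(-8 - 5)) = 11*(-4/(-13)) = 11*(-1/13*(-4)) = 11*(4/13) = 44/13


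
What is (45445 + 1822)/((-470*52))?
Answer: -47267/24440 ≈ -1.9340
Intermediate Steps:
(45445 + 1822)/((-470*52)) = 47267/(-24440) = 47267*(-1/24440) = -47267/24440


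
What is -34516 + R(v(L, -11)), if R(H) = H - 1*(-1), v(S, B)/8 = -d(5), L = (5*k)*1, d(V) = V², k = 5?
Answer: -34715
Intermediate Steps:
L = 25 (L = (5*5)*1 = 25*1 = 25)
v(S, B) = -200 (v(S, B) = 8*(-1*5²) = 8*(-1*25) = 8*(-25) = -200)
R(H) = 1 + H (R(H) = H + 1 = 1 + H)
-34516 + R(v(L, -11)) = -34516 + (1 - 200) = -34516 - 199 = -34715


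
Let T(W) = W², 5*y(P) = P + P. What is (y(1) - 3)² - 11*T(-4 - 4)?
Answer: -17431/25 ≈ -697.24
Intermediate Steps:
y(P) = 2*P/5 (y(P) = (P + P)/5 = (2*P)/5 = 2*P/5)
(y(1) - 3)² - 11*T(-4 - 4) = ((⅖)*1 - 3)² - 11*(-4 - 4)² = (⅖ - 3)² - 11*(-8)² = (-13/5)² - 11*64 = 169/25 - 704 = -17431/25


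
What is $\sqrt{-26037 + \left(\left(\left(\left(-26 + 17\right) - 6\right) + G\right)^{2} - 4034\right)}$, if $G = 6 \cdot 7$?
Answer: $i \sqrt{29342} \approx 171.3 i$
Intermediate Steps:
$G = 42$
$\sqrt{-26037 + \left(\left(\left(\left(-26 + 17\right) - 6\right) + G\right)^{2} - 4034\right)} = \sqrt{-26037 + \left(\left(\left(\left(-26 + 17\right) - 6\right) + 42\right)^{2} - 4034\right)} = \sqrt{-26037 - \left(4034 - \left(\left(-9 - 6\right) + 42\right)^{2}\right)} = \sqrt{-26037 - \left(4034 - \left(-15 + 42\right)^{2}\right)} = \sqrt{-26037 - \left(4034 - 27^{2}\right)} = \sqrt{-26037 + \left(729 - 4034\right)} = \sqrt{-26037 - 3305} = \sqrt{-29342} = i \sqrt{29342}$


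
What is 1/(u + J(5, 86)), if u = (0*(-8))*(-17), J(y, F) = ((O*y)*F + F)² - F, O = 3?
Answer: 1/1893290 ≈ 5.2818e-7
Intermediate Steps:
J(y, F) = (F + 3*F*y)² - F (J(y, F) = ((3*y)*F + F)² - F = (3*F*y + F)² - F = (F + 3*F*y)² - F)
u = 0 (u = 0*(-17) = 0)
1/(u + J(5, 86)) = 1/(0 + 86*(-1 + 86*(1 + 3*5)²)) = 1/(0 + 86*(-1 + 86*(1 + 15)²)) = 1/(0 + 86*(-1 + 86*16²)) = 1/(0 + 86*(-1 + 86*256)) = 1/(0 + 86*(-1 + 22016)) = 1/(0 + 86*22015) = 1/(0 + 1893290) = 1/1893290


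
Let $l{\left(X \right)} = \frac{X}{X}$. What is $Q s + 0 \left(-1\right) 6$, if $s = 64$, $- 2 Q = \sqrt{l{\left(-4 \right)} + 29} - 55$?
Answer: $1760 - 32 \sqrt{30} \approx 1584.7$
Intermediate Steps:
$l{\left(X \right)} = 1$
$Q = \frac{55}{2} - \frac{\sqrt{30}}{2}$ ($Q = - \frac{\sqrt{1 + 29} - 55}{2} = - \frac{\sqrt{30} - 55}{2} = - \frac{-55 + \sqrt{30}}{2} = \frac{55}{2} - \frac{\sqrt{30}}{2} \approx 24.761$)
$Q s + 0 \left(-1\right) 6 = \left(\frac{55}{2} - \frac{\sqrt{30}}{2}\right) 64 + 0 \left(-1\right) 6 = \left(1760 - 32 \sqrt{30}\right) + 0 \cdot 6 = \left(1760 - 32 \sqrt{30}\right) + 0 = 1760 - 32 \sqrt{30}$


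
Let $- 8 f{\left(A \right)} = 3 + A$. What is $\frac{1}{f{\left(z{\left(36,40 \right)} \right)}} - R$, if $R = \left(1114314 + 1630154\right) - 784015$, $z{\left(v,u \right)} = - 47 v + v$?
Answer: $- \frac{3240628801}{1653} \approx -1.9605 \cdot 10^{6}$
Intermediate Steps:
$z{\left(v,u \right)} = - 46 v$
$f{\left(A \right)} = - \frac{3}{8} - \frac{A}{8}$ ($f{\left(A \right)} = - \frac{3 + A}{8} = - \frac{3}{8} - \frac{A}{8}$)
$R = 1960453$ ($R = 2744468 - 784015 = 1960453$)
$\frac{1}{f{\left(z{\left(36,40 \right)} \right)}} - R = \frac{1}{- \frac{3}{8} - \frac{\left(-46\right) 36}{8}} - 1960453 = \frac{1}{- \frac{3}{8} - -207} - 1960453 = \frac{1}{- \frac{3}{8} + 207} - 1960453 = \frac{1}{\frac{1653}{8}} - 1960453 = \frac{8}{1653} - 1960453 = - \frac{3240628801}{1653}$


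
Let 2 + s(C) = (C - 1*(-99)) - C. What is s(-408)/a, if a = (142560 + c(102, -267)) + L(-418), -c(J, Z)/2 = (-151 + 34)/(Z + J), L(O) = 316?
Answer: 5335/7858102 ≈ 0.00067892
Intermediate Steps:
c(J, Z) = 234/(J + Z) (c(J, Z) = -2*(-151 + 34)/(Z + J) = -(-234)/(J + Z) = 234/(J + Z))
s(C) = 97 (s(C) = -2 + ((C - 1*(-99)) - C) = -2 + ((C + 99) - C) = -2 + ((99 + C) - C) = -2 + 99 = 97)
a = 7858102/55 (a = (142560 + 234/(102 - 267)) + 316 = (142560 + 234/(-165)) + 316 = (142560 + 234*(-1/165)) + 316 = (142560 - 78/55) + 316 = 7840722/55 + 316 = 7858102/55 ≈ 1.4287e+5)
s(-408)/a = 97/(7858102/55) = 97*(55/7858102) = 5335/7858102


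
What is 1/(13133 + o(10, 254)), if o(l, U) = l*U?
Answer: 1/15673 ≈ 6.3804e-5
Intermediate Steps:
o(l, U) = U*l
1/(13133 + o(10, 254)) = 1/(13133 + 254*10) = 1/(13133 + 2540) = 1/15673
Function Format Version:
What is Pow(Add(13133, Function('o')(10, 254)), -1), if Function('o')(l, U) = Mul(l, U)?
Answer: Rational(1, 15673) ≈ 6.3804e-5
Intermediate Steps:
Function('o')(l, U) = Mul(U, l)
Pow(Add(13133, Function('o')(10, 254)), -1) = Pow(Add(13133, Mul(254, 10)), -1) = Pow(Add(13133, 2540), -1) = Pow(15673, -1) = Rational(1, 15673)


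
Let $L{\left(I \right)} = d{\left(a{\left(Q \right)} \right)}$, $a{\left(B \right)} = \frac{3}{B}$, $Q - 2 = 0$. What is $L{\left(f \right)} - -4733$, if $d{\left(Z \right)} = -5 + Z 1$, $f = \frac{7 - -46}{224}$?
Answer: $\frac{9459}{2} \approx 4729.5$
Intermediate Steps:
$Q = 2$ ($Q = 2 + 0 = 2$)
$f = \frac{53}{224}$ ($f = \left(7 + 46\right) \frac{1}{224} = 53 \cdot \frac{1}{224} = \frac{53}{224} \approx 0.23661$)
$d{\left(Z \right)} = -5 + Z$
$L{\left(I \right)} = - \frac{7}{2}$ ($L{\left(I \right)} = -5 + \frac{3}{2} = - \frac{7}{2}$)
$L{\left(f \right)} - -4733 = - \frac{7}{2} - -4733 = - \frac{7}{2} + 4733 = \frac{9459}{2}$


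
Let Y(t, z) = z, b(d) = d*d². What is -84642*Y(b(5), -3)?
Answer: 253926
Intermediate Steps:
b(d) = d³
-84642*Y(b(5), -3) = -84642*(-3) = 253926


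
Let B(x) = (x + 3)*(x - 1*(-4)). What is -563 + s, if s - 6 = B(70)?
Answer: 4845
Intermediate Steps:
B(x) = (3 + x)*(4 + x) (B(x) = (3 + x)*(x + 4) = (3 + x)*(4 + x))
s = 5408 (s = 6 + (12 + 70² + 7*70) = 6 + (12 + 4900 + 490) = 6 + 5402 = 5408)
-563 + s = -563 + 5408 = 4845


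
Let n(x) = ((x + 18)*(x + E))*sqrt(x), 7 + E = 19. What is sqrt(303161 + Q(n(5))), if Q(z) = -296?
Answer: sqrt(302865) ≈ 550.33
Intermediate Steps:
E = 12 (E = -7 + 19 = 12)
n(x) = sqrt(x)*(12 + x)*(18 + x) (n(x) = ((x + 18)*(x + 12))*sqrt(x) = ((18 + x)*(12 + x))*sqrt(x) = ((12 + x)*(18 + x))*sqrt(x) = sqrt(x)*(12 + x)*(18 + x))
sqrt(303161 + Q(n(5))) = sqrt(303161 - 296) = sqrt(302865)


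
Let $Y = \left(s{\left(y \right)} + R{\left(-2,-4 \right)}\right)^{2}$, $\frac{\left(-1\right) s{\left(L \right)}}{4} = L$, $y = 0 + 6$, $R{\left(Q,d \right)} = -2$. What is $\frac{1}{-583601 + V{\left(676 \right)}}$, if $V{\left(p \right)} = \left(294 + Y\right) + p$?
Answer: $- \frac{1}{581955} \approx -1.7183 \cdot 10^{-6}$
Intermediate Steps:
$y = 6$
$s{\left(L \right)} = - 4 L$
$Y = 676$ ($Y = \left(\left(-4\right) 6 - 2\right)^{2} = \left(-24 - 2\right)^{2} = \left(-26\right)^{2} = 676$)
$V{\left(p \right)} = 970 + p$ ($V{\left(p \right)} = \left(294 + 676\right) + p = 970 + p$)
$\frac{1}{-583601 + V{\left(676 \right)}} = \frac{1}{-583601 + \left(970 + 676\right)} = \frac{1}{-583601 + 1646} = \frac{1}{-581955} = - \frac{1}{581955}$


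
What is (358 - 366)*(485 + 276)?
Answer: -6088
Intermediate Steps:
(358 - 366)*(485 + 276) = -8*761 = -6088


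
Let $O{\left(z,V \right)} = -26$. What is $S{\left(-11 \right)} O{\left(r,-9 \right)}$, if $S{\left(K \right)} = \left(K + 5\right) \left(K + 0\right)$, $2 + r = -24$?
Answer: $-1716$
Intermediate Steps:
$r = -26$ ($r = -2 - 24 = -26$)
$S{\left(K \right)} = K \left(5 + K\right)$ ($S{\left(K \right)} = \left(5 + K\right) K = K \left(5 + K\right)$)
$S{\left(-11 \right)} O{\left(r,-9 \right)} = - 11 \left(5 - 11\right) \left(-26\right) = \left(-11\right) \left(-6\right) \left(-26\right) = 66 \left(-26\right) = -1716$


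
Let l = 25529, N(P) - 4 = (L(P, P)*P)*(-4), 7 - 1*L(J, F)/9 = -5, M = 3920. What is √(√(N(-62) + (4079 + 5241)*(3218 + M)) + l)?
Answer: √(25529 + 6*√1848693) ≈ 183.54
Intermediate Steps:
L(J, F) = 108 (L(J, F) = 63 - 9*(-5) = 63 + 45 = 108)
N(P) = 4 - 432*P (N(P) = 4 + (108*P)*(-4) = 4 - 432*P)
√(√(N(-62) + (4079 + 5241)*(3218 + M)) + l) = √(√((4 - 432*(-62)) + (4079 + 5241)*(3218 + 3920)) + 25529) = √(√((4 + 26784) + 9320*7138) + 25529) = √(√(26788 + 66526160) + 25529) = √(√66552948 + 25529) = √(6*√1848693 + 25529) = √(25529 + 6*√1848693)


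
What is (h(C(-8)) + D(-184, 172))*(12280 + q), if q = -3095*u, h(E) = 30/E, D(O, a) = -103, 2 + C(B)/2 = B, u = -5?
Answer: -5800795/2 ≈ -2.9004e+6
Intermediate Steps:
C(B) = -4 + 2*B
q = 15475 (q = -3095*(-5) = 15475)
(h(C(-8)) + D(-184, 172))*(12280 + q) = (30/(-4 + 2*(-8)) - 103)*(12280 + 15475) = (30/(-4 - 16) - 103)*27755 = (30/(-20) - 103)*27755 = (30*(-1/20) - 103)*27755 = (-3/2 - 103)*27755 = -209/2*27755 = -5800795/2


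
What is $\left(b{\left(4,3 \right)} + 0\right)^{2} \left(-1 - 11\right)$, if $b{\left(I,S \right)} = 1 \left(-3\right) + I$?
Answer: $-12$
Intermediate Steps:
$b{\left(I,S \right)} = -3 + I$
$\left(b{\left(4,3 \right)} + 0\right)^{2} \left(-1 - 11\right) = \left(\left(-3 + 4\right) + 0\right)^{2} \left(-1 - 11\right) = \left(1 + 0\right)^{2} \left(-1 + \left(-15 + 4\right)\right) = 1^{2} \left(-1 - 11\right) = 1 \left(-12\right) = -12$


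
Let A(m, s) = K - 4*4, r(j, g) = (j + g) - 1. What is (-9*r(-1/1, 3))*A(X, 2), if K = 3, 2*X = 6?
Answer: 117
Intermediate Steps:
X = 3 (X = (½)*6 = 3)
r(j, g) = -1 + g + j (r(j, g) = (g + j) - 1 = -1 + g + j)
A(m, s) = -13 (A(m, s) = 3 - 4*4 = 3 - 16 = -13)
(-9*r(-1/1, 3))*A(X, 2) = -9*(-1 + 3 - 1/1)*(-13) = -9*(-1 + 3 - 1*1)*(-13) = -9*(-1 + 3 - 1)*(-13) = -9*1*(-13) = -9*(-13) = 117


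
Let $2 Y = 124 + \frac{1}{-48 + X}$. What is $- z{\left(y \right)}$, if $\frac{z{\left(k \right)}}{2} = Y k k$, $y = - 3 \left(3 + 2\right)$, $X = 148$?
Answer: $- \frac{111609}{4} \approx -27902.0$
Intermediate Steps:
$y = -15$ ($y = \left(-3\right) 5 = -15$)
$Y = \frac{12401}{200}$ ($Y = \frac{124 + \frac{1}{-48 + 148}}{2} = \frac{124 + \frac{1}{100}}{2} = \frac{1}{2} \cdot \frac{12401}{100} = \frac{12401}{200} \approx 62.005$)
$z{\left(k \right)} = \frac{12401 k^{2}}{100}$ ($z{\left(k \right)} = 2 \frac{12401 k}{200} k = 2 \frac{12401 k^{2}}{200} = \frac{12401 k^{2}}{100}$)
$- z{\left(y \right)} = - \frac{12401 \left(-15\right)^{2}}{100} = - \frac{12401 \cdot 225}{100} = \left(-1\right) \frac{111609}{4} = - \frac{111609}{4}$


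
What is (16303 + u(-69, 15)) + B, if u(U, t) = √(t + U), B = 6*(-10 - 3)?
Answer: 16225 + 3*I*√6 ≈ 16225.0 + 7.3485*I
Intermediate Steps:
B = -78 (B = 6*(-13) = -78)
u(U, t) = √(U + t)
(16303 + u(-69, 15)) + B = (16303 + √(-69 + 15)) - 78 = (16303 + √(-54)) - 78 = (16303 + 3*I*√6) - 78 = 16225 + 3*I*√6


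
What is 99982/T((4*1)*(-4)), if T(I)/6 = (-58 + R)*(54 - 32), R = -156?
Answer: -49991/14124 ≈ -3.5394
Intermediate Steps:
T(I) = -28248 (T(I) = 6*((-58 - 156)*(54 - 32)) = 6*(-214*22) = 6*(-4708) = -28248)
99982/T((4*1)*(-4)) = 99982/(-28248) = 99982*(-1/28248) = -49991/14124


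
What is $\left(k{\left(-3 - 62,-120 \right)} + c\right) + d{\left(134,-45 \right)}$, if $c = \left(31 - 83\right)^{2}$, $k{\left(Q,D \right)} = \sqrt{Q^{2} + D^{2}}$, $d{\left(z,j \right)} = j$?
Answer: $2659 + 5 \sqrt{745} \approx 2795.5$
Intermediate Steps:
$k{\left(Q,D \right)} = \sqrt{D^{2} + Q^{2}}$
$c = 2704$ ($c = \left(-52\right)^{2} = 2704$)
$\left(k{\left(-3 - 62,-120 \right)} + c\right) + d{\left(134,-45 \right)} = \left(\sqrt{\left(-120\right)^{2} + \left(-3 - 62\right)^{2}} + 2704\right) - 45 = \left(\sqrt{14400 + \left(-65\right)^{2}} + 2704\right) - 45 = \left(\sqrt{14400 + 4225} + 2704\right) - 45 = \left(\sqrt{18625} + 2704\right) - 45 = \left(5 \sqrt{745} + 2704\right) - 45 = \left(2704 + 5 \sqrt{745}\right) - 45 = 2659 + 5 \sqrt{745}$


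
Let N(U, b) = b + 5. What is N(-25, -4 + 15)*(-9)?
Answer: -144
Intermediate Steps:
N(U, b) = 5 + b
N(-25, -4 + 15)*(-9) = (5 + (-4 + 15))*(-9) = (5 + 11)*(-9) = 16*(-9) = -144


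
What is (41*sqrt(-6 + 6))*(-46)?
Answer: 0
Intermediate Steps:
(41*sqrt(-6 + 6))*(-46) = (41*sqrt(0))*(-46) = (41*0)*(-46) = 0*(-46) = 0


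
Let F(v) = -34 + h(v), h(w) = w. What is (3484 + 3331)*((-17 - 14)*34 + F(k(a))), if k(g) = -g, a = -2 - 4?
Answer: -7373830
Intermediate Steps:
a = -6
F(v) = -34 + v
(3484 + 3331)*((-17 - 14)*34 + F(k(a))) = (3484 + 3331)*((-17 - 14)*34 + (-34 - 1*(-6))) = 6815*(-31*34 + (-34 + 6)) = 6815*(-1054 - 28) = 6815*(-1082) = -7373830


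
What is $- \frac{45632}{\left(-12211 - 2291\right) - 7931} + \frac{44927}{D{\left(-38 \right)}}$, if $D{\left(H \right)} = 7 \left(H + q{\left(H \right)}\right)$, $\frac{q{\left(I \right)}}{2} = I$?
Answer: $- \frac{971433055}{17901534} \approx -54.265$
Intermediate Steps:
$q{\left(I \right)} = 2 I$
$D{\left(H \right)} = 21 H$ ($D{\left(H \right)} = 7 \left(H + 2 H\right) = 7 \cdot 3 H = 21 H$)
$- \frac{45632}{\left(-12211 - 2291\right) - 7931} + \frac{44927}{D{\left(-38 \right)}} = - \frac{45632}{\left(-12211 - 2291\right) - 7931} + \frac{44927}{21 \left(-38\right)} = - \frac{45632}{\left(-12211 + \left(-3336 + 1045\right)\right) - 7931} + \frac{44927}{-798} = - \frac{45632}{\left(-12211 - 2291\right) - 7931} + 44927 \left(- \frac{1}{798}\right) = - \frac{45632}{-14502 - 7931} - \frac{44927}{798} = - \frac{45632}{-22433} - \frac{44927}{798} = \left(-45632\right) \left(- \frac{1}{22433}\right) - \frac{44927}{798} = \frac{45632}{22433} - \frac{44927}{798} = - \frac{971433055}{17901534}$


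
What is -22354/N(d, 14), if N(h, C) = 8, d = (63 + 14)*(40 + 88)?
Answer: -11177/4 ≈ -2794.3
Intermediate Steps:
d = 9856 (d = 77*128 = 9856)
-22354/N(d, 14) = -22354/8 = -22354*⅛ = -11177/4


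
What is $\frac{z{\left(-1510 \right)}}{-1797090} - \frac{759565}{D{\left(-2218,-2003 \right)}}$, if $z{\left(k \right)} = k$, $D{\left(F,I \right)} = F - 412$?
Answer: $\frac{27300212743}{94526934} \approx 288.81$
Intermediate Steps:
$D{\left(F,I \right)} = -412 + F$ ($D{\left(F,I \right)} = F - 412 = -412 + F$)
$\frac{z{\left(-1510 \right)}}{-1797090} - \frac{759565}{D{\left(-2218,-2003 \right)}} = - \frac{1510}{-1797090} - \frac{759565}{-412 - 2218} = \left(-1510\right) \left(- \frac{1}{1797090}\right) - \frac{759565}{-2630} = \frac{151}{179709} - - \frac{151913}{526} = \frac{151}{179709} + \frac{151913}{526} = \frac{27300212743}{94526934}$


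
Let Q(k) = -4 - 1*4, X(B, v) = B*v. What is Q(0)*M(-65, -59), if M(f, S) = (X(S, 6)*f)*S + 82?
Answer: 10860064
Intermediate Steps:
Q(k) = -8 (Q(k) = -4 - 4 = -8)
M(f, S) = 82 + 6*f*S**2 (M(f, S) = ((S*6)*f)*S + 82 = ((6*S)*f)*S + 82 = (6*S*f)*S + 82 = 6*f*S**2 + 82 = 82 + 6*f*S**2)
Q(0)*M(-65, -59) = -8*(82 + 6*(-65)*(-59)**2) = -8*(82 + 6*(-65)*3481) = -8*(82 - 1357590) = -8*(-1357508) = 10860064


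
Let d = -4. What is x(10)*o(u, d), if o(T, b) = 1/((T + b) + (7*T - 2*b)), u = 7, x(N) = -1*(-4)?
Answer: 1/15 ≈ 0.066667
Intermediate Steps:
x(N) = 4
o(T, b) = 1/(-b + 8*T) (o(T, b) = 1/((T + b) + (-2*b + 7*T)) = 1/(-b + 8*T))
x(10)*o(u, d) = 4/(-1*(-4) + 8*7) = 4/(4 + 56) = 4/60 = 4*(1/60) = 1/15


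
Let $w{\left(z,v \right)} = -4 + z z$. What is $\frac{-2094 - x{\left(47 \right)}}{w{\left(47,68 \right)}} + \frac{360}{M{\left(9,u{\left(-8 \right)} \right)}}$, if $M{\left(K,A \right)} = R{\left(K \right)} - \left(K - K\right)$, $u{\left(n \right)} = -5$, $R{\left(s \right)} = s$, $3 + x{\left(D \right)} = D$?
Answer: $\frac{86062}{2205} \approx 39.03$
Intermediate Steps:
$x{\left(D \right)} = -3 + D$
$M{\left(K,A \right)} = K$ ($M{\left(K,A \right)} = K - \left(K - K\right) = K - 0 = K + 0 = K$)
$w{\left(z,v \right)} = -4 + z^{2}$
$\frac{-2094 - x{\left(47 \right)}}{w{\left(47,68 \right)}} + \frac{360}{M{\left(9,u{\left(-8 \right)} \right)}} = \frac{-2094 - \left(-3 + 47\right)}{-4 + 47^{2}} + \frac{360}{9} = \frac{-2094 - 44}{-4 + 2209} + 360 \cdot \frac{1}{9} = \frac{-2094 - 44}{2205} + 40 = \left(-2138\right) \frac{1}{2205} + 40 = - \frac{2138}{2205} + 40 = \frac{86062}{2205}$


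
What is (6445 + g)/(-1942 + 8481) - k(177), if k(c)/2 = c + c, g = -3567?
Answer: -4626734/6539 ≈ -707.56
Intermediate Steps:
k(c) = 4*c (k(c) = 2*(c + c) = 2*(2*c) = 4*c)
(6445 + g)/(-1942 + 8481) - k(177) = (6445 - 3567)/(-1942 + 8481) - 4*177 = 2878/6539 - 1*708 = 2878*(1/6539) - 708 = 2878/6539 - 708 = -4626734/6539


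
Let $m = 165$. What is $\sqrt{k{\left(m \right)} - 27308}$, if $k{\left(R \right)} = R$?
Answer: $i \sqrt{27143} \approx 164.75 i$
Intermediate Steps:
$\sqrt{k{\left(m \right)} - 27308} = \sqrt{165 - 27308} = \sqrt{-27143} = i \sqrt{27143}$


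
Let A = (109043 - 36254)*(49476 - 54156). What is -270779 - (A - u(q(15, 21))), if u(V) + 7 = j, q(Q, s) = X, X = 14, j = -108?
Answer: 340381626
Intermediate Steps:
q(Q, s) = 14
u(V) = -115 (u(V) = -7 - 108 = -115)
A = -340652520 (A = 72789*(-4680) = -340652520)
-270779 - (A - u(q(15, 21))) = -270779 - (-340652520 - 1*(-115)) = -270779 - (-340652520 + 115) = -270779 - 1*(-340652405) = -270779 + 340652405 = 340381626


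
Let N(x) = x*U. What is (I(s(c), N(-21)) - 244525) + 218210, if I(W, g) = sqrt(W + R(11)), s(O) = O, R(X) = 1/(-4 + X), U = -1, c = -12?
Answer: -26315 + I*sqrt(581)/7 ≈ -26315.0 + 3.4434*I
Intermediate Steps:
N(x) = -x (N(x) = x*(-1) = -x)
I(W, g) = sqrt(1/7 + W) (I(W, g) = sqrt(W + 1/(-4 + 11)) = sqrt(W + 1/7) = sqrt(1/7 + W))
(I(s(c), N(-21)) - 244525) + 218210 = (sqrt(7 + 49*(-12))/7 - 244525) + 218210 = (sqrt(7 - 588)/7 - 244525) + 218210 = (sqrt(-581)/7 - 244525) + 218210 = ((I*sqrt(581))/7 - 244525) + 218210 = (I*sqrt(581)/7 - 244525) + 218210 = (-244525 + I*sqrt(581)/7) + 218210 = -26315 + I*sqrt(581)/7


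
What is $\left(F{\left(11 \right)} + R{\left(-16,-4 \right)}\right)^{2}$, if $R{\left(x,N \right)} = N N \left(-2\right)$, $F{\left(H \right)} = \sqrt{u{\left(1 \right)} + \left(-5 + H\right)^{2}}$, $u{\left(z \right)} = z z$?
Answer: $\left(-32 + \sqrt{37}\right)^{2} \approx 671.7$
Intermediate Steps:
$u{\left(z \right)} = z^{2}$
$F{\left(H \right)} = \sqrt{1 + \left(-5 + H\right)^{2}}$ ($F{\left(H \right)} = \sqrt{1^{2} + \left(-5 + H\right)^{2}} = \sqrt{1 + \left(-5 + H\right)^{2}}$)
$R{\left(x,N \right)} = - 2 N^{2}$ ($R{\left(x,N \right)} = N^{2} \left(-2\right) = - 2 N^{2}$)
$\left(F{\left(11 \right)} + R{\left(-16,-4 \right)}\right)^{2} = \left(\sqrt{1 + \left(-5 + 11\right)^{2}} - 2 \left(-4\right)^{2}\right)^{2} = \left(\sqrt{1 + 6^{2}} - 32\right)^{2} = \left(\sqrt{1 + 36} - 32\right)^{2} = \left(\sqrt{37} - 32\right)^{2} = \left(-32 + \sqrt{37}\right)^{2}$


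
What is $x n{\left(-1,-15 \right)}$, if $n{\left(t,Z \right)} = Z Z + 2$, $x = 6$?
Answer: $1362$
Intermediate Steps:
$n{\left(t,Z \right)} = 2 + Z^{2}$ ($n{\left(t,Z \right)} = Z^{2} + 2 = 2 + Z^{2}$)
$x n{\left(-1,-15 \right)} = 6 \left(2 + \left(-15\right)^{2}\right) = 6 \left(2 + 225\right) = 6 \cdot 227 = 1362$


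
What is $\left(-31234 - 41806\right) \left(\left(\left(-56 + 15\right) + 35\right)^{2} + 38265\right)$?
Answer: $-2797505040$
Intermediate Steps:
$\left(-31234 - 41806\right) \left(\left(\left(-56 + 15\right) + 35\right)^{2} + 38265\right) = - 73040 \left(\left(-41 + 35\right)^{2} + 38265\right) = - 73040 \left(\left(-6\right)^{2} + 38265\right) = - 73040 \left(36 + 38265\right) = \left(-73040\right) 38301 = -2797505040$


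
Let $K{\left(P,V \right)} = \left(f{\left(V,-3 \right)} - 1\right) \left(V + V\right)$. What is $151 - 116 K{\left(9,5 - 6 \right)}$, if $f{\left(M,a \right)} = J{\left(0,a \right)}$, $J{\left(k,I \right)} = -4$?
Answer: $-1009$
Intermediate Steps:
$f{\left(M,a \right)} = -4$
$K{\left(P,V \right)} = - 10 V$ ($K{\left(P,V \right)} = \left(-4 - 1\right) \left(V + V\right) = - 5 \cdot 2 V = - 10 V$)
$151 - 116 K{\left(9,5 - 6 \right)} = 151 - 116 \left(- 10 \left(5 - 6\right)\right) = 151 - 116 \left(\left(-10\right) \left(-1\right)\right) = 151 - 1160 = -1009$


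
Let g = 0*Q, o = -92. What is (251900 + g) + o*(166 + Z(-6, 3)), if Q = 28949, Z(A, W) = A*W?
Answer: 238284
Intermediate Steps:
g = 0 (g = 0*28949 = 0)
(251900 + g) + o*(166 + Z(-6, 3)) = (251900 + 0) - 92*(166 - 6*3) = 251900 - 92*(166 - 18) = 251900 - 92*148 = 251900 - 13616 = 238284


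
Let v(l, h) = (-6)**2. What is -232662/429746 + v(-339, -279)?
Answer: 7619097/214873 ≈ 35.459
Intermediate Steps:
v(l, h) = 36
-232662/429746 + v(-339, -279) = -232662/429746 + 36 = -232662*1/429746 + 36 = -116331/214873 + 36 = 7619097/214873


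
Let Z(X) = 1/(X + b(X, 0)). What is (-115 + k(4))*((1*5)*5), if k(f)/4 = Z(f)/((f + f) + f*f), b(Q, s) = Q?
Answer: -137975/48 ≈ -2874.5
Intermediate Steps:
Z(X) = 1/(2*X) (Z(X) = 1/(X + X) = 1/(2*X))
k(f) = 2/(f*(f² + 2*f)) (k(f) = 4*((1/(2*f))/((f + f) + f*f)) = 4*((1/(2*f))/(2*f + f²)) = 4*((1/(2*f))/(f² + 2*f)) = 4*(1/(2*f*(f² + 2*f))) = 2/(f*(f² + 2*f)))
(-115 + k(4))*((1*5)*5) = (-115 + 2/(4²*(2 + 4)))*((1*5)*5) = (-115 + 2*(1/16)/6)*(5*5) = (-115 + 2*(1/16)*(⅙))*25 = (-115 + 1/48)*25 = -5519/48*25 = -137975/48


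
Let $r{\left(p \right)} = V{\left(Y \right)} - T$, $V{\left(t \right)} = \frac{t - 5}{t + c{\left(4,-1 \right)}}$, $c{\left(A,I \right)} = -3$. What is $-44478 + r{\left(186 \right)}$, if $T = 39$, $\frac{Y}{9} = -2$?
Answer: $- \frac{934834}{21} \approx -44516.0$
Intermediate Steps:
$Y = -18$ ($Y = 9 \left(-2\right) = -18$)
$V{\left(t \right)} = \frac{-5 + t}{-3 + t}$ ($V{\left(t \right)} = \frac{t - 5}{t - 3} = \frac{-5 + t}{-3 + t}$)
$r{\left(p \right)} = - \frac{796}{21}$ ($r{\left(p \right)} = \frac{-5 - 18}{-3 - 18} - 39 = \frac{1}{-21} \left(-23\right) - 39 = \left(- \frac{1}{21}\right) \left(-23\right) - 39 = \frac{23}{21} - 39 = - \frac{796}{21}$)
$-44478 + r{\left(186 \right)} = -44478 - \frac{796}{21} = - \frac{934834}{21}$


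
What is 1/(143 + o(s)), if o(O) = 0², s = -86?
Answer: 1/143 ≈ 0.0069930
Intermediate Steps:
o(O) = 0
1/(143 + o(s)) = 1/(143 + 0) = 1/143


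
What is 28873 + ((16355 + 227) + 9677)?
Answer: 55132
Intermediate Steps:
28873 + ((16355 + 227) + 9677) = 28873 + (16582 + 9677) = 28873 + 26259 = 55132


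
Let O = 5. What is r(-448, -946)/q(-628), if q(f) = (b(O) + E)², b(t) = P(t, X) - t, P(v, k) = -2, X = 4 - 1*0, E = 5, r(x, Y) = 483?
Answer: 483/4 ≈ 120.75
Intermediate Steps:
X = 4 (X = 4 + 0 = 4)
b(t) = -2 - t
q(f) = 4 (q(f) = ((-2 - 1*5) + 5)² = ((-2 - 5) + 5)² = (-7 + 5)² = (-2)² = 4)
r(-448, -946)/q(-628) = 483/4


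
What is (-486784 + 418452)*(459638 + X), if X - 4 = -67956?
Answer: -26764687752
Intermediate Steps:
X = -67952 (X = 4 - 67956 = -67952)
(-486784 + 418452)*(459638 + X) = (-486784 + 418452)*(459638 - 67952) = -68332*391686 = -26764687752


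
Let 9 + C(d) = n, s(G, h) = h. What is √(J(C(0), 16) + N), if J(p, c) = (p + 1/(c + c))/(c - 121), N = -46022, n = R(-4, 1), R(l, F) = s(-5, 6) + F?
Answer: I*√73635170/40 ≈ 214.53*I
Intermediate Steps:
R(l, F) = 6 + F
n = 7 (n = 6 + 1 = 7)
C(d) = -2 (C(d) = -9 + 7 = -2)
J(p, c) = (p + 1/(2*c))/(-121 + c)
√(J(C(0), 16) + N) = √((½ + 16*(-2))/(16*(-121 + 16)) - 46022) = √((1/16)*(½ - 32)/(-105) - 46022) = √((1/16)*(-1/105)*(-63/2) - 46022) = √(3/160 - 46022) = √(-7363517/160) = I*√73635170/40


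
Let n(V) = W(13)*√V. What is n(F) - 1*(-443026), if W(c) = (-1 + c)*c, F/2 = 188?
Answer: 443026 + 312*√94 ≈ 4.4605e+5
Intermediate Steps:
F = 376 (F = 2*188 = 376)
W(c) = c*(-1 + c)
n(V) = 156*√V (n(V) = (13*(-1 + 13))*√V = (13*12)*√V = 156*√V)
n(F) - 1*(-443026) = 156*√376 - 1*(-443026) = 156*(2*√94) + 443026 = 312*√94 + 443026 = 443026 + 312*√94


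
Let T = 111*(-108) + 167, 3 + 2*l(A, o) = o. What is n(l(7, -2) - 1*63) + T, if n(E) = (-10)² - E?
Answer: -23311/2 ≈ -11656.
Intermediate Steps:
l(A, o) = -3/2 + o/2
T = -11821 (T = -11988 + 167 = -11821)
n(E) = 100 - E
n(l(7, -2) - 1*63) + T = (100 - ((-3/2 + (½)*(-2)) - 1*63)) - 11821 = (100 - ((-3/2 - 1) - 63)) - 11821 = (100 - (-5/2 - 63)) - 11821 = (100 - 1*(-131/2)) - 11821 = (100 + 131/2) - 11821 = 331/2 - 11821 = -23311/2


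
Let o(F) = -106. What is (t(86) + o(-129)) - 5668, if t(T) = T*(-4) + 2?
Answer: -6116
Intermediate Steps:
t(T) = 2 - 4*T (t(T) = -4*T + 2 = 2 - 4*T)
(t(86) + o(-129)) - 5668 = ((2 - 4*86) - 106) - 5668 = ((2 - 344) - 106) - 5668 = (-342 - 106) - 5668 = -448 - 5668 = -6116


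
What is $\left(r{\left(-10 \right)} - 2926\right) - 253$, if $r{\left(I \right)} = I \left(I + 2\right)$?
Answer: $-3099$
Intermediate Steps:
$r{\left(I \right)} = I \left(2 + I\right)$
$\left(r{\left(-10 \right)} - 2926\right) - 253 = \left(- 10 \left(2 - 10\right) - 2926\right) - 253 = \left(\left(-10\right) \left(-8\right) - 2926\right) - 253 = \left(80 - 2926\right) - 253 = -2846 - 253 = -3099$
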